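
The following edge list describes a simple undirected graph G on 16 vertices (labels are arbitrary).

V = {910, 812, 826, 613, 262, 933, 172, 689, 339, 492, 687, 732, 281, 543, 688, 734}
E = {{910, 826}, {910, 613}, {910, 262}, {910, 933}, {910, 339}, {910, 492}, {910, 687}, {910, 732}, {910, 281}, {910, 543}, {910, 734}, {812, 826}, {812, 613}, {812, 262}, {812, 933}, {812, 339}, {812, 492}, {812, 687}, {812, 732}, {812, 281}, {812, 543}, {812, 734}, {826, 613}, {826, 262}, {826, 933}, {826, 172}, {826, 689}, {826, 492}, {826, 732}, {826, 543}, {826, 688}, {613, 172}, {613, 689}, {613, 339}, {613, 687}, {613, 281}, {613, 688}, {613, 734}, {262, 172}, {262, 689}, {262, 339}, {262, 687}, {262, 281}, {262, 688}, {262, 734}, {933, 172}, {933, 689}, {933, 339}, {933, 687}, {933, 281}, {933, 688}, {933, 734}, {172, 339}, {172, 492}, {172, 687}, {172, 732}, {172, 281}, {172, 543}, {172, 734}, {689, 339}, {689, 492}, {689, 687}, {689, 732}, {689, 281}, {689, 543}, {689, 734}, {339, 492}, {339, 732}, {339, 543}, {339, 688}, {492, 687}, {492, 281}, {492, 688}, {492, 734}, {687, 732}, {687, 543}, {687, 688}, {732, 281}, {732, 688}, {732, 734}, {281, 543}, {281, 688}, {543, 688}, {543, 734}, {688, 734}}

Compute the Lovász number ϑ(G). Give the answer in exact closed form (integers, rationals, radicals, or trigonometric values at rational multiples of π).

6

Vertex 812 has 11 neighbors: 826, 613, 262, 933, 339, 492, 687, 732, 281, 543, 734.
deg(732) = 10; N(732) = {910, 812, 826, 172, 689, 339, 687, 281, 688, 734}.
deg(339) = 11; N(339) = {910, 812, 613, 262, 933, 172, 689, 492, 732, 543, 688}.
Vertex 688 has 11 neighbors: 826, 613, 262, 933, 339, 492, 687, 732, 281, 543, 734.
Complete multipartite on [6, 5, 5]: sandwich collapses at ϑ=6.
≈ 6.00000 (to 5 d.p.).
Lovász sandwich 6 ≤ 6 ≤ 6: collapsed.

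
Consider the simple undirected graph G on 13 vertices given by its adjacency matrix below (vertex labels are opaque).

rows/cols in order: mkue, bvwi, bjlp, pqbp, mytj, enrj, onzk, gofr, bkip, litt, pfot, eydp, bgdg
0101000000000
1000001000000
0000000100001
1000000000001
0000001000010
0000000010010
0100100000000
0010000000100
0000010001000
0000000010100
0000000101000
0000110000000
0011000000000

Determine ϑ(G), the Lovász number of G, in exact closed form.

13*cos(pi/13)/(cos(pi/13) + 1)

deg(bvwi) = 2; N(bvwi) = {mkue, onzk}.
deg(enrj) = 2; N(enrj) = {bkip, eydp}.
N(mytj) = {onzk, eydp}, |N(mytj)| = 2.
N(eydp) = {mytj, enrj}, |N(eydp)| = 2.
2-regular, N=13; connected 2-regular on 13 ⇒ C_{13}.
The 7 distinct eigenvalues: [2.0, 1.7709, 1.1361, 0.2411, -0.7092, -1.497, -1.9419].
λ_max=2, λ_min=-2*cos(pi/13); ϑ = −13·λ_min/(λ_max−λ_min) = 13*cos(pi/13)/(cos(pi/13) + 1).
ϑ(G) ≈ 6.40417.
6 ≤ 13*cos(pi/13)/(cos(pi/13) + 1) ≤ 7: both strict.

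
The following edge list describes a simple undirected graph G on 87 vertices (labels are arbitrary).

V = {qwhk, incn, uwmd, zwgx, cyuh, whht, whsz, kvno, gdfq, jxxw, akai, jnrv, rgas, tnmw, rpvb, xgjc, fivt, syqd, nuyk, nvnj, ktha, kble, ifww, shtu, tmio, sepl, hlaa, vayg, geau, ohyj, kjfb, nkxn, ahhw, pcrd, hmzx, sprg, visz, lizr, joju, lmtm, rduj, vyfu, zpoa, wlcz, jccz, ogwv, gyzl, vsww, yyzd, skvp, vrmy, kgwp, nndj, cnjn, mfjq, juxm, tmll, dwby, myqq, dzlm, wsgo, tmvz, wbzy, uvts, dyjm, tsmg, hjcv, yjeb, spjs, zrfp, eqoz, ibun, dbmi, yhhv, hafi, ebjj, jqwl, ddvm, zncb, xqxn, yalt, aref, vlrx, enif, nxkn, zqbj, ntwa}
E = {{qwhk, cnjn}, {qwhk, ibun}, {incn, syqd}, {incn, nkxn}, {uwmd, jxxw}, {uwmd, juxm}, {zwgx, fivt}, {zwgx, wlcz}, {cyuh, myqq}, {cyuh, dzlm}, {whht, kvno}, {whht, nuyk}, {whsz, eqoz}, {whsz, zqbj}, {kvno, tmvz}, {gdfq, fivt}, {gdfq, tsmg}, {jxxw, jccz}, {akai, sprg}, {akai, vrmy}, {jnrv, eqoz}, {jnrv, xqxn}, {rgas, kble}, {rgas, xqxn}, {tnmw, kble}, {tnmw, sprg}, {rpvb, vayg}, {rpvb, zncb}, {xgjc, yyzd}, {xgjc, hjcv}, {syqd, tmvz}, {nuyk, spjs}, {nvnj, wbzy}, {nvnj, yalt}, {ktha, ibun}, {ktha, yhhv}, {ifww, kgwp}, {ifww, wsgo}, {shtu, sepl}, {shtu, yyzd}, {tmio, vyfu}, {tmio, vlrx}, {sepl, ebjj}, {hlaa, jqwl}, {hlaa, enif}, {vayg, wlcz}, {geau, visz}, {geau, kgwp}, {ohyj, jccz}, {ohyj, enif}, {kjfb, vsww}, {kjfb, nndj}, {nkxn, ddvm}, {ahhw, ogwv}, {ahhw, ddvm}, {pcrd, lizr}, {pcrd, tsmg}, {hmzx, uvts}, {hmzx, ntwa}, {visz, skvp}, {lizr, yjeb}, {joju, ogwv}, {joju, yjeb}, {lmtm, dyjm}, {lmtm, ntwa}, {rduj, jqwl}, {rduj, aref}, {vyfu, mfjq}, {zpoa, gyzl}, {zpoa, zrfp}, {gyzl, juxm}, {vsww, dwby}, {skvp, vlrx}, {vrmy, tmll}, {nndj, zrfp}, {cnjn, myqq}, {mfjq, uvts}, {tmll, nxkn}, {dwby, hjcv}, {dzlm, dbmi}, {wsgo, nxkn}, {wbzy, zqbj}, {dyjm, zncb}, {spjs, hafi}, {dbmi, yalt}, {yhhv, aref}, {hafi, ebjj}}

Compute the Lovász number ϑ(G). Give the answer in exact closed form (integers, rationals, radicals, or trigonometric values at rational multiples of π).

87*cos(pi/87)/(cos(pi/87) + 1)

Vertex jqwl has 2 neighbors: hlaa, rduj.
deg(ibun) = 2; N(ibun) = {qwhk, ktha}.
deg(akai) = 2; N(akai) = {sprg, vrmy}.
Vertex kvno has 2 neighbors: whht, tmvz.
87-vertex 2-regular graph: a single 87-cycle (edge-transitive).
A has 44 distinct eigenvalues ≈ [2.0, 1.9948, 1.9792, 1.9532, 1.9171, 1.871, 1.8152, 1.7498, 1.6754, 1.5922, 1.5007, 1.4014, 1.2948, 1.1814, 1.0619, 0.9368, 0.8069, 0.6727, 0.5351, 0.3946, 0.2521, 0.1083, -0.0361, -0.1803, -0.3236, -0.4651, -0.6043, -0.7403, -0.8724, -1.0, -1.1224, -1.2389, -1.349, -1.452, -1.5475, -1.6348, -1.7137, -1.7836, -1.8443, -1.8953, -1.9364, -1.9675, -1.9883, -1.9987].
Lovász: ϑ = −87(-2*cos(pi/87))/(2+-(-1)*2*cos(pi/87)) = 87*cos(pi/87)/(cos(pi/87) + 1).
= 43.4858165… (decimal).
43 ≤ 87*cos(pi/87)/(cos(pi/87) + 1) ≤ 44: both strict.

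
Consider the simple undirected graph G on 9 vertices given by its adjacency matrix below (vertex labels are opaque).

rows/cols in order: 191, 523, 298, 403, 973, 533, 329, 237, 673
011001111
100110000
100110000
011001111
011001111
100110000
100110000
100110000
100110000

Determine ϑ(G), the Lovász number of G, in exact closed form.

6

Vertex 329 has 3 neighbors: 191, 403, 973.
deg(191) = 6; N(191) = {523, 298, 533, 329, 237, 673}.
Vertex 523 has 3 neighbors: 191, 403, 973.
Vertex 403 has 6 neighbors: 523, 298, 533, 329, 237, 673.
Complete 2-partite, parts [6, 3]: perfect, ϑ = α = 6.
Numerically 6.0000000.
α=6, χ(Ḡ)=6; ϑ=6 lies between (collapsed).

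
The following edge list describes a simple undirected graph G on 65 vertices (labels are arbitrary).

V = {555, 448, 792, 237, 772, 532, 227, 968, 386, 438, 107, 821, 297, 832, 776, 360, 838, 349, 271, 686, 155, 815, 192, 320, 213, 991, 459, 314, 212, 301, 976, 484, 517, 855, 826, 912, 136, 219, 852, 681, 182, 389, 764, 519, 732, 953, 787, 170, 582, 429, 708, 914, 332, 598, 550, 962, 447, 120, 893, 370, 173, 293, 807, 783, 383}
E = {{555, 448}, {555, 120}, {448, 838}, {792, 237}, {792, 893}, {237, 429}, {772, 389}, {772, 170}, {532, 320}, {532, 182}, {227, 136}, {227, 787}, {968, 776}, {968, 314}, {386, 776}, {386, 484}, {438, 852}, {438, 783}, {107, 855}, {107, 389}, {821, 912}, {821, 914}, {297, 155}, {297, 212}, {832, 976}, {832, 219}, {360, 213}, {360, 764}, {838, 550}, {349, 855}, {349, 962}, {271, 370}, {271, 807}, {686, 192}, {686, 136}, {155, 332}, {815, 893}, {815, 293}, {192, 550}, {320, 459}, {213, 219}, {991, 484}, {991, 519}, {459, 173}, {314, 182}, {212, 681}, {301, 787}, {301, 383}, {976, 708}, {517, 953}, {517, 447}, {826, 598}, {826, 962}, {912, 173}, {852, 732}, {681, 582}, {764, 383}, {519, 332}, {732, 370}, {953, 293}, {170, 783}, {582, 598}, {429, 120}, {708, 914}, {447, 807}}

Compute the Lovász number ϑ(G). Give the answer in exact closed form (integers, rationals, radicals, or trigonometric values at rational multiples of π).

65*cos(pi/65)/(cos(pi/65) + 1)

Vertex 708 has 2 neighbors: 976, 914.
N(320) = {532, 459}, |N(320)| = 2.
N(213) = {360, 219}, |N(213)| = 2.
N(237) = {792, 429}, |N(237)| = 2.
65-vertex 2-regular graph: the odd cycle C_{65}.
Distinct eigenvalues (to 5 d.p.): [2.0, 1.99066, 1.96274, 1.91649, 1.85235, 1.77091, 1.67294, 1.55935, 1.4312, 1.28968, 1.13613, 0.97197, 0.79873, 0.61803, 0.43157, 0.24107, 0.04833, -0.14487, -0.33671, -0.52541, -0.70921, -0.88638, -1.05528, -1.21433, -1.36203, -1.49702, -1.61803, -1.72394, -1.81375, -1.88662, -1.94188, -1.97901, -1.99766].
ϑ = −N·λ_min/(λ_max−λ_min) = −65·(-2*cos(pi/65))/(2−(-2*cos(pi/65))) = 65*cos(pi/65)/(cos(pi/65) + 1).
ϑ(G) ≈ 32.48101260.
Lovász sandwich 32 ≤ 65*cos(pi/65)/(cos(pi/65) + 1) ≤ 33: both strict.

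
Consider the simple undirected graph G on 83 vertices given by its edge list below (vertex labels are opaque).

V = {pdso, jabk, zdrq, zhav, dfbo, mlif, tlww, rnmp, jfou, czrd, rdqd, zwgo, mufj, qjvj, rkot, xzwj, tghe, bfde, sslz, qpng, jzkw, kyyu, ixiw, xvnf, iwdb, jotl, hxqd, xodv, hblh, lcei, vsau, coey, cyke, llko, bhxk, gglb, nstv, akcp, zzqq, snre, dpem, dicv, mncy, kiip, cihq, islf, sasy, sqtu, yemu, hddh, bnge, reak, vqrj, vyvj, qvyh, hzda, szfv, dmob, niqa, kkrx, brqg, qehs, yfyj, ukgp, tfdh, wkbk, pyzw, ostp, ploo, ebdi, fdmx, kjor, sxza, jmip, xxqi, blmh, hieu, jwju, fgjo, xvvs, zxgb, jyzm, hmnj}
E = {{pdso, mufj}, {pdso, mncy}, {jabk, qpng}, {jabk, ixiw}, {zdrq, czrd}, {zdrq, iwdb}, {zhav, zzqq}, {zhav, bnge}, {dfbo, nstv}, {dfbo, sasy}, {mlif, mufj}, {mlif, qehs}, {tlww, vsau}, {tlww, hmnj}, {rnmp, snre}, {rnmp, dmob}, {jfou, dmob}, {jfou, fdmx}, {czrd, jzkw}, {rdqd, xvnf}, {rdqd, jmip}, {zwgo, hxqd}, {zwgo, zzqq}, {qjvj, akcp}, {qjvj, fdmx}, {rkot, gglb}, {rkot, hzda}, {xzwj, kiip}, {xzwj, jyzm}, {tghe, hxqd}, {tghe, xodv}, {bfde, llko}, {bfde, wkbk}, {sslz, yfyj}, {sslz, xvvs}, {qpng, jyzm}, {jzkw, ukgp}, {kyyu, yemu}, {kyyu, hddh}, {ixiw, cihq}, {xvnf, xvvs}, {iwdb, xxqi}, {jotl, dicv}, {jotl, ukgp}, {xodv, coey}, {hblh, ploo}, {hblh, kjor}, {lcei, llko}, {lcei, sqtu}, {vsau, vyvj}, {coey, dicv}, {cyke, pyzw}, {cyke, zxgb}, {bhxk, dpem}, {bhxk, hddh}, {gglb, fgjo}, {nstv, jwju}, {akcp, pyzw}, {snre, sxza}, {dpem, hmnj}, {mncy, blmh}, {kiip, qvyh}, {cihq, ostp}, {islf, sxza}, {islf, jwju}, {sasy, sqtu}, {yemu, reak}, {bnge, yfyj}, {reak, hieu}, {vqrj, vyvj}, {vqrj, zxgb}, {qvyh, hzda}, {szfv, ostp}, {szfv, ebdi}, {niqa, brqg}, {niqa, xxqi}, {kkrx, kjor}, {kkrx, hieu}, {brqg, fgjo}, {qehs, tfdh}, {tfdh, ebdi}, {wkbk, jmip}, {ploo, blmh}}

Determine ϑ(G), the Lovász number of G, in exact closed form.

N(vyvj) = {vsau, vqrj}, |N(vyvj)| = 2.
deg(cihq) = 2; N(cihq) = {ixiw, ostp}.
deg(czrd) = 2; N(czrd) = {zdrq, jzkw}.
N(jyzm) = {xzwj, qpng}, |N(jyzm)| = 2.
2-regular, N=83; the odd cycle C_{83}.
The 42 distinct eigenvalues: [2.0, 1.99427, 1.97712, 1.94865, 1.90901, 1.85844, 1.79722, 1.72571, 1.64431, 1.5535, 1.45378, 1.34575, 1.23, 1.1072, 0.97807, 0.84333, 0.70376, 0.56016, 0.41335, 0.26418, 0.11349, -0.03785, -0.18897, -0.33901, -0.48711, -0.63242, -0.7741, -0.91135, -1.04338, -1.16944, -1.28879, -1.40077, -1.50472, -1.60005, -1.68622, -1.76273, -1.82914, -1.88507, -1.93021, -1.96429, -1.98712, -1.99857].
ϑ = −N·λ_min/(λ_max−λ_min) = −83·(-2*cos(pi/83))/(2−(-2*cos(pi/83))) = 83*cos(pi/83)/(cos(pi/83) + 1).
= 41.4851… (decimal).
α=41, χ(Ḡ)=42; ϑ=83*cos(pi/83)/(cos(pi/83) + 1) lies between (both strict).

83*cos(pi/83)/(cos(pi/83) + 1)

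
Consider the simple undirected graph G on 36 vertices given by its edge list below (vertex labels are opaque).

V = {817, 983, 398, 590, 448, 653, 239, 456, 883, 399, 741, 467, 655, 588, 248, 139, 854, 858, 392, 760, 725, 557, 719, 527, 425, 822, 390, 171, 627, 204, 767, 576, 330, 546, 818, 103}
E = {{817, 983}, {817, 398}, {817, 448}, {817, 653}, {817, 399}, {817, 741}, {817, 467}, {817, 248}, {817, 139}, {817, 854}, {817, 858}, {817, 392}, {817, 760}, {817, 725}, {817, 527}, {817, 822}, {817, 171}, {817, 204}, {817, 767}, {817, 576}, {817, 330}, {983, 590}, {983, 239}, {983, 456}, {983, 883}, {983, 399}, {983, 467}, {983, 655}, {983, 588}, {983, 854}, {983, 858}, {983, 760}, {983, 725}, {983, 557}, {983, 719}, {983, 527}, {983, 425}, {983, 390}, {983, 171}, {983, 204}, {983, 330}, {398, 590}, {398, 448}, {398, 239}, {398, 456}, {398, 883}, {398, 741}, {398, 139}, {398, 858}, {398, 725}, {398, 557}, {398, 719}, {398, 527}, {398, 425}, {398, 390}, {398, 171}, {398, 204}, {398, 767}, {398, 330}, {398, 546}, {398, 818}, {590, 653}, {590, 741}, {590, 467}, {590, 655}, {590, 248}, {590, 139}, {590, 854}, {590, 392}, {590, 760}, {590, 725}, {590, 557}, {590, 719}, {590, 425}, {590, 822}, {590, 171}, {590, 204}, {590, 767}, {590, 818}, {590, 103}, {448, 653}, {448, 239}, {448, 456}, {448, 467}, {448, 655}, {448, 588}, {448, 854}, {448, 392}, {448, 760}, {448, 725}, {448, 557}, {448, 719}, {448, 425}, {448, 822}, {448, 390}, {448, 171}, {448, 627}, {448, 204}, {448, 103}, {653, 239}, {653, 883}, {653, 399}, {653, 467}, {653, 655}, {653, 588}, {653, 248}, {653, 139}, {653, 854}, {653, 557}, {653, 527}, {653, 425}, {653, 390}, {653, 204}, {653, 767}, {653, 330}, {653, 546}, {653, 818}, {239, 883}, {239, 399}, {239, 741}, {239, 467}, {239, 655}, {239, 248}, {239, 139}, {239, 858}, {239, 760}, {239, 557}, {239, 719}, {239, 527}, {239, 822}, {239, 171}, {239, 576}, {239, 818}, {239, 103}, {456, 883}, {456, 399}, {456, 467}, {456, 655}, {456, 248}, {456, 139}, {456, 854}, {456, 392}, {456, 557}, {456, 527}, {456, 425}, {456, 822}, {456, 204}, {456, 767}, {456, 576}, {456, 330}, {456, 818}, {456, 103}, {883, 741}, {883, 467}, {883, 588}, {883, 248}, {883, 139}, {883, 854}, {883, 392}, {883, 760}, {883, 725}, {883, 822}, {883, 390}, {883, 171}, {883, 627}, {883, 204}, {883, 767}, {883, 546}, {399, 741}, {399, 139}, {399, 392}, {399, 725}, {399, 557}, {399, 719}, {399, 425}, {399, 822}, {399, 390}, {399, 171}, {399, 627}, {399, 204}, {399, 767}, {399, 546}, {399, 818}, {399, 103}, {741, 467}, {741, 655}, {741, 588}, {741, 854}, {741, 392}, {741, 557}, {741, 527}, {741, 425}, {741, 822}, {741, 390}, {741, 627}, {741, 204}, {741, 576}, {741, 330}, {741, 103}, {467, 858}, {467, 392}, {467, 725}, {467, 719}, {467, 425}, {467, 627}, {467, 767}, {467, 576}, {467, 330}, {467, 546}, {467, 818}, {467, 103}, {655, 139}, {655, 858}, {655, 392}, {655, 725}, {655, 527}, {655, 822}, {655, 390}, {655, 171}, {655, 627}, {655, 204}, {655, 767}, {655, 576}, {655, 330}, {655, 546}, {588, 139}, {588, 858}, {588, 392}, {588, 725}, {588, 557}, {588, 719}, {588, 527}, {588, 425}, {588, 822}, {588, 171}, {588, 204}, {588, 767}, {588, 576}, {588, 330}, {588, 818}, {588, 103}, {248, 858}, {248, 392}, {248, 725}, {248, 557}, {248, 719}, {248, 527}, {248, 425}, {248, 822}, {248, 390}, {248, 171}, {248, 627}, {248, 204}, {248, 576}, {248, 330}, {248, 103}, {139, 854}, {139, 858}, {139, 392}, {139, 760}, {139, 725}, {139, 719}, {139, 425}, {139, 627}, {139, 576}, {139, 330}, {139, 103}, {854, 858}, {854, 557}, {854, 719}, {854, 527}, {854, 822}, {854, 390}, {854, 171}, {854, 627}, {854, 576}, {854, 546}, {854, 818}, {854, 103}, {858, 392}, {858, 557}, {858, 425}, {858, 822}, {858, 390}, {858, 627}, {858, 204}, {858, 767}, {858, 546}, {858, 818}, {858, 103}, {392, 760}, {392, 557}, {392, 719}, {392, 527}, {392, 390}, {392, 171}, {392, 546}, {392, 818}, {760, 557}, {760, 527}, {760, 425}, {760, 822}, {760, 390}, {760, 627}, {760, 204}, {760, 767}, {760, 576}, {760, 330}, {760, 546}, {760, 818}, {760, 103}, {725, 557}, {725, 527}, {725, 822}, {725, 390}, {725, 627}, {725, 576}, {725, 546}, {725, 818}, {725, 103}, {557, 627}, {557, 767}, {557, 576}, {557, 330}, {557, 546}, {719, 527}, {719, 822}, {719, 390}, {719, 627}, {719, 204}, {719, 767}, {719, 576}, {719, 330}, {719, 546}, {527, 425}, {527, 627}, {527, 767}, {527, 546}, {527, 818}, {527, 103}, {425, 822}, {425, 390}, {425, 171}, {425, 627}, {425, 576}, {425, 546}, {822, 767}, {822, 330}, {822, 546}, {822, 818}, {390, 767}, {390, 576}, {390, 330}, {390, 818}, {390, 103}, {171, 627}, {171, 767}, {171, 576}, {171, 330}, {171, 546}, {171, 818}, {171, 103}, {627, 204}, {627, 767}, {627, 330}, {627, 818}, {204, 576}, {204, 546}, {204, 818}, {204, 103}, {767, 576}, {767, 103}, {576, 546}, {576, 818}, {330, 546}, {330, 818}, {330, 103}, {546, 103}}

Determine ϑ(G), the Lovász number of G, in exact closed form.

Vertex 883 has 21 neighbors: 983, 398, 653, 239, 456, 741, 467, 588, 248, 139, 854, 392, 760, 725, 822, 390, 171, 627, 204, 767, 546.
Vertex 390 has 21 neighbors: 983, 398, 448, 653, 883, 399, 741, 655, 248, 854, 858, 392, 760, 725, 719, 425, 767, 576, 330, 818, 103.
N(103) = {590, 448, 239, 456, 399, 741, 467, 588, 248, 139, 854, 858, 760, 725, 527, 390, 171, 204, 767, 330, 546}, |N(103)| = 21.
N(456) = {983, 398, 448, 883, 399, 467, 655, 248, 139, 854, 392, 557, 527, 425, 822, 204, 767, 576, 330, 818, 103}, |N(456)| = 21.
Every vertex has degree 21 (N=36); Kneser K(9,2) on C(9,2)=36 vertices.
A has 3 distinct eigenvalues ≈ [21.0, 1.0, -6.0].
Lovász: ϑ = −36(-6)/(21+-1*(-6)) = 8.
ϑ(G) ≈ 8.00000000.

8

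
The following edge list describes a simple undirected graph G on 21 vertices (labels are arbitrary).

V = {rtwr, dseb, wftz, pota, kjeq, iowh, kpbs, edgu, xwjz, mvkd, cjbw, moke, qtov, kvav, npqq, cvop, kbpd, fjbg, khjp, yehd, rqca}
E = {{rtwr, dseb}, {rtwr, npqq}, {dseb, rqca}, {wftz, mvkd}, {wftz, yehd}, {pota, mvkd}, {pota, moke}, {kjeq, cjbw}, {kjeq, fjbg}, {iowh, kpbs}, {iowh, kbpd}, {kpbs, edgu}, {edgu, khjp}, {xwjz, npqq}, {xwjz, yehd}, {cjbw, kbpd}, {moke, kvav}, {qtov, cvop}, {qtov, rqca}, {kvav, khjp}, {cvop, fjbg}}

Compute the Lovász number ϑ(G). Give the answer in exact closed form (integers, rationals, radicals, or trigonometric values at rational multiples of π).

deg(mvkd) = 2; N(mvkd) = {wftz, pota}.
Vertex xwjz has 2 neighbors: npqq, yehd.
N(kjeq) = {cjbw, fjbg}, |N(kjeq)| = 2.
N(qtov) = {cvop, rqca}, |N(qtov)| = 2.
deg(v) = 2 for all v (|V|=21); a single 21-cycle (edge-transitive).
Distinct eigenvalues (to 6 d.p.): [2.0, 1.911146, 1.652478, 1.24698, 0.730682, 0.14946, -0.445042, -1.0, -1.466104, -1.801938, -1.977662].
ϑ = −N·λ_min/(λ_max−λ_min) = −21·(-2*cos(pi/21))/(2−(-2*cos(pi/21))) = 21*cos(pi/21)/(cos(pi/21) + 1).
Numerically 10.4410325.
Check 10 ≤ 21*cos(pi/21)/(cos(pi/21) + 1) ≤ 11: both strict.

21*cos(pi/21)/(cos(pi/21) + 1)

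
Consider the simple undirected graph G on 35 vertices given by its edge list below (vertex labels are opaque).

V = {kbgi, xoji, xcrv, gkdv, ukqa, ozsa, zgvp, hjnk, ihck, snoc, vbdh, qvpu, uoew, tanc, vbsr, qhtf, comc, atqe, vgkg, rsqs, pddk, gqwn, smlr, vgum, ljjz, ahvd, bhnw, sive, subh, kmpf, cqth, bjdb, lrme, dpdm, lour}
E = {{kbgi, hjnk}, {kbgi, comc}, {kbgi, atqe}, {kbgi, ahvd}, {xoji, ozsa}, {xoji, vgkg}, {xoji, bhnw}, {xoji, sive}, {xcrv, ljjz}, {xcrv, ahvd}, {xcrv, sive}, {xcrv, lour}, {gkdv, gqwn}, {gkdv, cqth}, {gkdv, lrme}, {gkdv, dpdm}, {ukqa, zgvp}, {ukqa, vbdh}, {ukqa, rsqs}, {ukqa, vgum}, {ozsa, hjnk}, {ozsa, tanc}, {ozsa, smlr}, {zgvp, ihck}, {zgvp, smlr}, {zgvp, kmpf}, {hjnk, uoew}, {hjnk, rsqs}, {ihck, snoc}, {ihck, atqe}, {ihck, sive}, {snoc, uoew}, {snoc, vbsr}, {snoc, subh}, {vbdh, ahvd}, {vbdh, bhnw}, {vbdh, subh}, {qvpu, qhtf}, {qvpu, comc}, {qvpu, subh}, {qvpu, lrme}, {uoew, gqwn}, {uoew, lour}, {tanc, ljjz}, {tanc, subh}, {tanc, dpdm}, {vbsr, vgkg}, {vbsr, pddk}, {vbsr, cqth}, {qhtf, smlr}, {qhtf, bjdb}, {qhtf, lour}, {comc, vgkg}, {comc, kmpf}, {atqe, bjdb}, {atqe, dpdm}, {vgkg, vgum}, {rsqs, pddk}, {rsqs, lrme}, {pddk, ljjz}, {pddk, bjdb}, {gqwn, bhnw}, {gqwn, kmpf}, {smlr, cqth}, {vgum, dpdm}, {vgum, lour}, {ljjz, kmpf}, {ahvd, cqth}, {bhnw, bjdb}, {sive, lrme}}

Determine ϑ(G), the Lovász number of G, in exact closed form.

15

Vertex qvpu has 4 neighbors: qhtf, comc, subh, lrme.
Vertex subh has 4 neighbors: snoc, vbdh, qvpu, tanc.
N(xoji) = {ozsa, vgkg, bhnw, sive}, |N(xoji)| = 4.
deg(lrme) = 4; N(lrme) = {gkdv, qvpu, rsqs, sive}.
G on 35 vertices is 4-regular; Kneser K(7,3) on C(7,3)=35 vertices.
Distinct eigenvalues (to 3 d.p.): [4.0, 2.0, -1.0, -3.0].
λ_max=4, λ_min=-3; ϑ = −35·λ_min/(λ_max−λ_min) = 15.
Numerically 15.0000000.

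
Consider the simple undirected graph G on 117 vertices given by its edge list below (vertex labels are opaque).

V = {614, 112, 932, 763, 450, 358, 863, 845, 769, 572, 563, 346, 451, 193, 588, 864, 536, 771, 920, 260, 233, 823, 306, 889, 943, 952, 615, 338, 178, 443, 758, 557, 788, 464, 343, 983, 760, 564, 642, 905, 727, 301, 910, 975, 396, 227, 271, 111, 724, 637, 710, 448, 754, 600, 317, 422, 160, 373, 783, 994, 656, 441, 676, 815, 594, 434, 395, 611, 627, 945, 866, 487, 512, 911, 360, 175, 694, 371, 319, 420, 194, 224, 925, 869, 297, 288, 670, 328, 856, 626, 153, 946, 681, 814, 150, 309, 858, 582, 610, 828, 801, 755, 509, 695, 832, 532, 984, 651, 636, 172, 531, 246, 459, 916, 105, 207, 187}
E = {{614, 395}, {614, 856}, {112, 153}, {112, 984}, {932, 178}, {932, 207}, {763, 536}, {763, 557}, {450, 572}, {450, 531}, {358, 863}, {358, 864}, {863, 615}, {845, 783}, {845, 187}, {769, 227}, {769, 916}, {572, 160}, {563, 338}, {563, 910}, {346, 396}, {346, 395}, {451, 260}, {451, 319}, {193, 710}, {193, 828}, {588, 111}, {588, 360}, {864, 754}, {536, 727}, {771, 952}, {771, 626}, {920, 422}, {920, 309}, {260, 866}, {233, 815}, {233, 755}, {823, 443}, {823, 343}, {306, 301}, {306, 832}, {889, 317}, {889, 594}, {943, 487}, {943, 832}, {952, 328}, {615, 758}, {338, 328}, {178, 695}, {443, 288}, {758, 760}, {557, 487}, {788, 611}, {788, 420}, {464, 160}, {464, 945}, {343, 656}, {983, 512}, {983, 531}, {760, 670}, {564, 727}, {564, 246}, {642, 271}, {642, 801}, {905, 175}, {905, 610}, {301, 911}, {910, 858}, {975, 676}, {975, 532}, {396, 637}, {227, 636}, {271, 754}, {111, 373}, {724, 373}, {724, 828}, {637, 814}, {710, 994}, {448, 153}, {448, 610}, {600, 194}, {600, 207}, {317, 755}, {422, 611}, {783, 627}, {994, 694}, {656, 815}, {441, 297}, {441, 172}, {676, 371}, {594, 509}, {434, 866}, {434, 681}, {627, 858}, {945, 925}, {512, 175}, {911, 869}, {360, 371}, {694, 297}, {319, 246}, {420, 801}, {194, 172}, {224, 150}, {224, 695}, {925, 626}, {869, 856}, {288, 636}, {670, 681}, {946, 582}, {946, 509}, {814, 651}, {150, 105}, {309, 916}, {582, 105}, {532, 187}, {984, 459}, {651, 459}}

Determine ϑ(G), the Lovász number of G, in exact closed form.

Vertex 536 has 2 neighbors: 763, 727.
deg(615) = 2; N(615) = {863, 758}.
deg(889) = 2; N(889) = {317, 594}.
deg(911) = 2; N(911) = {301, 869}.
Every vertex has degree 2 (N=117); this is C_{117}, the 117-cycle.
The 59 distinct eigenvalues: [2.0, 1.99712, 1.98848, 1.9741, 1.95403, 1.92833, 1.89707, 1.86034, 1.81825, 1.77091, 1.71847, 1.66107, 1.59889, 1.53209, 1.46087, 1.38545, 1.30603, 1.22284, 1.13613, 1.04614, 0.95314, 0.85739, 0.75916, 0.65875, 0.55643, 0.45252, 0.3473, 0.24107, 0.13416, 0.02685, -0.08053, -0.18768, -0.29429, -0.40005, -0.50466, -0.60781, -0.70921, -0.80856, -0.90559, -1.0, -1.09153, -1.17991, -1.26489, -1.34622, -1.42367, -1.49702, -1.56605, -1.63057, -1.69038, -1.74532, -1.79523, -1.83996, -1.87939, -1.91339, -1.94188, -1.96478, -1.982, -1.99351, -1.99928].
ϑ = −N·λ_min/(λ_max−λ_min) = −117·(-2*cos(pi/117))/(2−(-2*cos(pi/117))) = 117*cos(pi/117)/(cos(pi/117) + 1).
ϑ(G) ≈ 58.4894543.
Check 58 ≤ 117*cos(pi/117)/(cos(pi/117) + 1) ≤ 59: both strict.

117*cos(pi/117)/(cos(pi/117) + 1)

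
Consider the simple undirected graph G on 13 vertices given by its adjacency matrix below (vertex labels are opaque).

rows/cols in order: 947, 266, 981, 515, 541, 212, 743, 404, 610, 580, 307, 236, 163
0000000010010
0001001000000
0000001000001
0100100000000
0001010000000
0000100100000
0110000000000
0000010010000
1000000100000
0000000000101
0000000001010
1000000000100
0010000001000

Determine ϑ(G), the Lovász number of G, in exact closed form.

13*cos(pi/13)/(cos(pi/13) + 1)

N(610) = {947, 404}, |N(610)| = 2.
deg(541) = 2; N(541) = {515, 212}.
Vertex 515 has 2 neighbors: 266, 541.
deg(163) = 2; N(163) = {981, 580}.
Regular of degree 2 on 13 vertices: a single 13-cycle (edge-transitive).
A has 7 distinct eigenvalues ≈ [2.0, 1.77091, 1.13613, 0.24107, -0.70921, -1.49702, -1.94188].
λ_max=2, λ_min=-2*cos(pi/13); ϑ = −13·λ_min/(λ_max−λ_min) = 13*cos(pi/13)/(cos(pi/13) + 1).
≈ 6.404169 (to 6 d.p.).
α=6, χ(Ḡ)=7; ϑ=13*cos(pi/13)/(cos(pi/13) + 1) lies between (both strict).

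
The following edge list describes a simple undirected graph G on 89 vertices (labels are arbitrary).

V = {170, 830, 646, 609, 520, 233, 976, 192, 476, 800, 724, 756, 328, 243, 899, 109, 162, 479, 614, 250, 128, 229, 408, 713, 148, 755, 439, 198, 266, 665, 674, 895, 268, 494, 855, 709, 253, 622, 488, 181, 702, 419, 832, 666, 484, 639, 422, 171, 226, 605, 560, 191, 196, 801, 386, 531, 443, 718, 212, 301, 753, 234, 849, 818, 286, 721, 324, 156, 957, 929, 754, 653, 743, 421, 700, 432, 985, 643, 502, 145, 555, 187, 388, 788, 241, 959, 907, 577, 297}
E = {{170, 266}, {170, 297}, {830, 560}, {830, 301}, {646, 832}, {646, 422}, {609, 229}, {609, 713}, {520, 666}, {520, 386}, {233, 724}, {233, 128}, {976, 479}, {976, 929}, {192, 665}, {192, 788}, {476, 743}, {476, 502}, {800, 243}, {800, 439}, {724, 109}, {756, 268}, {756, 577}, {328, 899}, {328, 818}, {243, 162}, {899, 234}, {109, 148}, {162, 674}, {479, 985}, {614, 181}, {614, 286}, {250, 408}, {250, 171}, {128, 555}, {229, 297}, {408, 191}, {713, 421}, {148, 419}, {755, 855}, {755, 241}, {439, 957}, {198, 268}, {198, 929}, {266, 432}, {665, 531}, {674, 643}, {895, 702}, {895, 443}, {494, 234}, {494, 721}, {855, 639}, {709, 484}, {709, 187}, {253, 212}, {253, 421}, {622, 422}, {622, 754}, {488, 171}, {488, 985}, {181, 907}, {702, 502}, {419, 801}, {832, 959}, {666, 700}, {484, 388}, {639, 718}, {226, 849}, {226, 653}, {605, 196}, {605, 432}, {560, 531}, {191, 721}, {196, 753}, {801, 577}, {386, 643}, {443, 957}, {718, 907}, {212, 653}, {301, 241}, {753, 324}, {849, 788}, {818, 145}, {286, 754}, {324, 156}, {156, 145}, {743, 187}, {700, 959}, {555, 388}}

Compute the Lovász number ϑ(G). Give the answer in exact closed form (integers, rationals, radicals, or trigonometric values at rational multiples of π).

89*cos(pi/89)/(cos(pi/89) + 1)

Vertex 756 has 2 neighbors: 268, 577.
N(268) = {756, 198}, |N(268)| = 2.
Vertex 198 has 2 neighbors: 268, 929.
deg(700) = 2; N(700) = {666, 959}.
deg(v) = 2 for all v (|V|=89); a single 89-cycle (edge-transitive).
Distinct eigenvalues (to 5 d.p.): [2.0, 1.99502, 1.9801, 1.95531, 1.92078, 1.87669, 1.82324, 1.76071, 1.68941, 1.60969, 1.52196, 1.42664, 1.32421, 1.21519, 1.10011, 0.97955, 0.85411, 0.72442, 0.59112, 0.45487, 0.31635, 0.17626, 0.0353, -0.10585, -0.24646, -0.38585, -0.52332, -0.65818, -0.78976, -0.9174, -1.04048, -1.15837, -1.27049, -1.37628, -1.47522, -1.5668, -1.65058, -1.72614, -1.79309, -1.85112, -1.89992, -1.93926, -1.96893, -1.9888, -1.99875].
ϑ = −N·λ_min/(λ_max−λ_min) = −89·(-2*cos(pi/89))/(2−(-2*cos(pi/89))) = 89*cos(pi/89)/(cos(pi/89) + 1).
ϑ(G) ≈ 44.4861.
44 ≤ 89*cos(pi/89)/(cos(pi/89) + 1) ≤ 45: both strict.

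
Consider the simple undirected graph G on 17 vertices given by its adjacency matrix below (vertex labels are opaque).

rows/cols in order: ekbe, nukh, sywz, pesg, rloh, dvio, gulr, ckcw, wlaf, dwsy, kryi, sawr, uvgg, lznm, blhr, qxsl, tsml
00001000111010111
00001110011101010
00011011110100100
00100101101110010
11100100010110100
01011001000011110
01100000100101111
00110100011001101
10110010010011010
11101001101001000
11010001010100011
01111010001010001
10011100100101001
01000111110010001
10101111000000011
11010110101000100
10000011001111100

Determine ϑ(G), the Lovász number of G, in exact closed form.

sqrt(17)

N(tsml) = {ekbe, gulr, ckcw, kryi, sawr, uvgg, lznm, blhr}, |N(tsml)| = 8.
N(dvio) = {nukh, pesg, rloh, ckcw, uvgg, lznm, blhr, qxsl}, |N(dvio)| = 8.
deg(kryi) = 8; N(kryi) = {ekbe, nukh, pesg, ckcw, dwsy, sawr, qxsl, tsml}.
N(gulr) = {nukh, sywz, wlaf, sawr, lznm, blhr, qxsl, tsml}, |N(gulr)| = 8.
deg(v) = 8 for all v (|V|=17); Paley(17): SR with (k,λ,μ)=(8,3,4).
A has 3 distinct eigenvalues ≈ [8.0, 1.562, -2.562].
Lovász (edge-transitive): ϑ = −17·(-sqrt(17)/2 - 1/2)/((8)−(-sqrt(17)/2 - 1/2)) = sqrt(17).
≈ 4.12311 (to 5 d.p.).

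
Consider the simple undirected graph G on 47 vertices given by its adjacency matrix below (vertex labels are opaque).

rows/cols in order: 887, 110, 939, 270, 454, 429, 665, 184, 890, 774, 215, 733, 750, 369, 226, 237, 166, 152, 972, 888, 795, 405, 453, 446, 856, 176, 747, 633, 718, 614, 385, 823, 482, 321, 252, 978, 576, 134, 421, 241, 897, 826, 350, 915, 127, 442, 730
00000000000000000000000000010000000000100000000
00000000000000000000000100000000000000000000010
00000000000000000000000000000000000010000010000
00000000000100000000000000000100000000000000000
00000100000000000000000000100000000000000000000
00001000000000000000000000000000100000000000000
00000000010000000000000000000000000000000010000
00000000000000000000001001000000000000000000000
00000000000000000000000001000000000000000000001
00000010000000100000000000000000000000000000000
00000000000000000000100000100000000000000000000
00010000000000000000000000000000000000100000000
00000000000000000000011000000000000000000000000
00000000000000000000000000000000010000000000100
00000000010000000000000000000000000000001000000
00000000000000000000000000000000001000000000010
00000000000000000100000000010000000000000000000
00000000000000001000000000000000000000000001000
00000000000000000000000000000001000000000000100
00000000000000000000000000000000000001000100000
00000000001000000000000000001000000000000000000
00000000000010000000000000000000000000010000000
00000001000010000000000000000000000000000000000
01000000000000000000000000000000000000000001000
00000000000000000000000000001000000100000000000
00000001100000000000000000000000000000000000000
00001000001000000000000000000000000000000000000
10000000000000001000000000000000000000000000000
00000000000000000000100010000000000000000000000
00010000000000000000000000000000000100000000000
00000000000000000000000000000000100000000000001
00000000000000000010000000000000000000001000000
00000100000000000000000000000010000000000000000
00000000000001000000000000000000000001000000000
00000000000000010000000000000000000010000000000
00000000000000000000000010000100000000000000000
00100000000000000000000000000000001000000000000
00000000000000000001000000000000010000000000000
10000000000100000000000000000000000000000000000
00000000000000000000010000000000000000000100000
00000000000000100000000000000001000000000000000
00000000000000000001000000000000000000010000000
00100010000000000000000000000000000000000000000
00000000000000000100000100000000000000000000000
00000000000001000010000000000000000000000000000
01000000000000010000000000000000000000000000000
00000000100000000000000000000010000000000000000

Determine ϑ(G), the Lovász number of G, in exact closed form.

47*cos(pi/47)/(cos(pi/47) + 1)

deg(321) = 2; N(321) = {369, 134}.
deg(482) = 2; N(482) = {429, 385}.
N(270) = {733, 614}, |N(270)| = 2.
deg(421) = 2; N(421) = {887, 733}.
Regular of degree 2 on 47 vertices: this is C_{47}, the 47-cycle.
The 24 distinct eigenvalues: [2.0, 1.98215, 1.92894, 1.8413, 1.7208, 1.5696, 1.39038, 1.18636, 0.96116, 0.71882, 0.46364, 0.20019, -0.06683, -0.33266, -0.59255, -0.84187, -1.07616, -1.29126, -1.4833, -1.64888, -1.78504, -1.88934, -1.95992, -1.99553].
λ_max=2, λ_min=-2*cos(pi/47); ϑ = −47·λ_min/(λ_max−λ_min) = 47*cos(pi/47)/(cos(pi/47) + 1).
Numerically 23.4737.
α=23, χ(Ḡ)=24; ϑ=47*cos(pi/47)/(cos(pi/47) + 1) lies between (both strict).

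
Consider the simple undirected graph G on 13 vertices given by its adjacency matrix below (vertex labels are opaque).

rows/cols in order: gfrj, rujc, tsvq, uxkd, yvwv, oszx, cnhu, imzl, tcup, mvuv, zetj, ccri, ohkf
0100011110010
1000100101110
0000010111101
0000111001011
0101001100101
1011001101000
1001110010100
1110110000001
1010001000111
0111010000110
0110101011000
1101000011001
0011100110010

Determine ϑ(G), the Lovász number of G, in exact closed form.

N(rujc) = {gfrj, yvwv, imzl, mvuv, zetj, ccri}, |N(rujc)| = 6.
N(mvuv) = {rujc, tsvq, uxkd, oszx, zetj, ccri}, |N(mvuv)| = 6.
Vertex uxkd has 6 neighbors: yvwv, oszx, cnhu, mvuv, ccri, ohkf.
N(ccri) = {gfrj, rujc, uxkd, tcup, mvuv, ohkf}, |N(ccri)| = 6.
Every vertex has degree 6 (N=13); Paley(13): SR with (k,λ,μ)=(6,2,3).
The 3 distinct eigenvalues: [6.0, 1.30278, -2.30278].
Lovász (edge-transitive): ϑ = −13·(-sqrt(13)/2 - 1/2)/((6)−(-sqrt(13)/2 - 1/2)) = sqrt(13).
≈ 3.6055513 (to 7 d.p.).

sqrt(13)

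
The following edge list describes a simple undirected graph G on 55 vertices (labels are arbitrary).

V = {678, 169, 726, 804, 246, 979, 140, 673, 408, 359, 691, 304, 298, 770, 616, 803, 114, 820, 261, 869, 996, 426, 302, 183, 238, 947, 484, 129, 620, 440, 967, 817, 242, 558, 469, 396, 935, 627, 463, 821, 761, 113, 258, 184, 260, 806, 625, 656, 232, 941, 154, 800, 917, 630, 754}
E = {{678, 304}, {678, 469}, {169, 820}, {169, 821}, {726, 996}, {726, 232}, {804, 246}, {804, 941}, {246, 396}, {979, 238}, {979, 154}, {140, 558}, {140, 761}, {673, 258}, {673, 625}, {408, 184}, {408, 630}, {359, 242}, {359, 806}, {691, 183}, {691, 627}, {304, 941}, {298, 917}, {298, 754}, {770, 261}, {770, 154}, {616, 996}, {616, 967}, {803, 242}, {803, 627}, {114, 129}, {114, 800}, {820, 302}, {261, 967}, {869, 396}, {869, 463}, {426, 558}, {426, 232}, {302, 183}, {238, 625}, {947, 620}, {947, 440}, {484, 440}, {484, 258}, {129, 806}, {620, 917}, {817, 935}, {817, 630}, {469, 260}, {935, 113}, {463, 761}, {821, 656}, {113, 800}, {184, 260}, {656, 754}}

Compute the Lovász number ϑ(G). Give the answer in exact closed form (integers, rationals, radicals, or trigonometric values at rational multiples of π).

Vertex 817 has 2 neighbors: 935, 630.
deg(114) = 2; N(114) = {129, 800}.
N(754) = {298, 656}, |N(754)| = 2.
deg(941) = 2; N(941) = {804, 304}.
55-vertex 2-regular graph: the odd cycle C_{55}.
A has 28 distinct eigenvalues ≈ [2.0, 1.987, 1.948, 1.8837, 1.7948, 1.6825, 1.5483, 1.3939, 1.2213, 1.0328, 0.8308, 0.618, 0.3972, 0.1712, -0.0571, -0.2846, -0.5084, -0.7256, -0.9333, -1.1289, -1.3097, -1.4735, -1.618, -1.7415, -1.8422, -1.919, -1.9707, -1.9967].
Lovász (edge-transitive): ϑ = −55·(-2*cos(pi/55))/((2)−(-2*cos(pi/55))) = 55*cos(pi/55)/(cos(pi/55) + 1).
ϑ(G) ≈ 27.4775569.
27 ≤ 55*cos(pi/55)/(cos(pi/55) + 1) ≤ 28: both strict.

55*cos(pi/55)/(cos(pi/55) + 1)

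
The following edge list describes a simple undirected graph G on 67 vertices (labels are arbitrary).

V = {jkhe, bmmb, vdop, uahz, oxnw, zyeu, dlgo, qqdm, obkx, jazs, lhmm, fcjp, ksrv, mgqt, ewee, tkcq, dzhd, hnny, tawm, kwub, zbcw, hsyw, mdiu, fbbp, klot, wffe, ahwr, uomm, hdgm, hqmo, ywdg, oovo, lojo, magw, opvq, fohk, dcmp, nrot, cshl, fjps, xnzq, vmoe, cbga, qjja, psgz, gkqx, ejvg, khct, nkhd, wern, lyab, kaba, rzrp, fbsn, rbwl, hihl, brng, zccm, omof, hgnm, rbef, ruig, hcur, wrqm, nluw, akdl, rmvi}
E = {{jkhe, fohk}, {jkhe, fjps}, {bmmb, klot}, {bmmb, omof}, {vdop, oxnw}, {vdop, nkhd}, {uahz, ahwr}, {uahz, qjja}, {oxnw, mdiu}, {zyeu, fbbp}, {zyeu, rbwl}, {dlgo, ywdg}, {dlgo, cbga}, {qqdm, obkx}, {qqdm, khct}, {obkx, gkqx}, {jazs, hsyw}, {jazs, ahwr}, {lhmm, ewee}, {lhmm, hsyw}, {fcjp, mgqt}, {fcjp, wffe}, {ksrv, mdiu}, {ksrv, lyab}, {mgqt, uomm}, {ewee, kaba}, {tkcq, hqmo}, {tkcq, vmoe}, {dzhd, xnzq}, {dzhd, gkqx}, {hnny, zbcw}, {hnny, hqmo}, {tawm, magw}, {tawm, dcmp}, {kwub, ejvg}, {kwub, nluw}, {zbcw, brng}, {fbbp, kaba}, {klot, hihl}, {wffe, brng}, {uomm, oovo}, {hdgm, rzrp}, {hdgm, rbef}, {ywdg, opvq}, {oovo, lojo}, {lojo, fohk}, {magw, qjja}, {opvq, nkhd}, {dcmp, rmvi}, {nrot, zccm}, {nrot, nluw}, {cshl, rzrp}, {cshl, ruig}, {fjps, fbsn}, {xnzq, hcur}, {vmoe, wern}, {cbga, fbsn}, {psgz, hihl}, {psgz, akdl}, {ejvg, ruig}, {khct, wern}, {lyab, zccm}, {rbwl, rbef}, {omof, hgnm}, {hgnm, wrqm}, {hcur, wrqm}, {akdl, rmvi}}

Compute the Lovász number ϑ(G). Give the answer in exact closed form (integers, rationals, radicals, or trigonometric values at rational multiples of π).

67*cos(pi/67)/(cos(pi/67) + 1)

Vertex fjps has 2 neighbors: jkhe, fbsn.
Vertex fbsn has 2 neighbors: fjps, cbga.
Vertex jazs has 2 neighbors: hsyw, ahwr.
Vertex fcjp has 2 neighbors: mgqt, wffe.
67-vertex 2-regular graph: a single 67-cycle (edge-transitive).
A has 34 distinct eigenvalues ≈ [2.0, 1.991, 1.965, 1.921, 1.861, 1.784, 1.692, 1.584, 1.463, 1.329, 1.183, 1.027, 0.862, 0.689, 0.51, 0.327, 0.141, -0.047, -0.234, -0.419, -0.6, -0.776, -0.945, -1.106, -1.257, -1.398, -1.525, -1.64, -1.74, -1.825, -1.893, -1.945, -1.98, -1.998].
ϑ = −N·λ_min/(λ_max−λ_min) = −67·(-2*cos(pi/67))/(2−(-2*cos(pi/67))) = 67*cos(pi/67)/(cos(pi/67) + 1).
= 33.481580… (decimal).
Check 33 ≤ 67*cos(pi/67)/(cos(pi/67) + 1) ≤ 34: both strict.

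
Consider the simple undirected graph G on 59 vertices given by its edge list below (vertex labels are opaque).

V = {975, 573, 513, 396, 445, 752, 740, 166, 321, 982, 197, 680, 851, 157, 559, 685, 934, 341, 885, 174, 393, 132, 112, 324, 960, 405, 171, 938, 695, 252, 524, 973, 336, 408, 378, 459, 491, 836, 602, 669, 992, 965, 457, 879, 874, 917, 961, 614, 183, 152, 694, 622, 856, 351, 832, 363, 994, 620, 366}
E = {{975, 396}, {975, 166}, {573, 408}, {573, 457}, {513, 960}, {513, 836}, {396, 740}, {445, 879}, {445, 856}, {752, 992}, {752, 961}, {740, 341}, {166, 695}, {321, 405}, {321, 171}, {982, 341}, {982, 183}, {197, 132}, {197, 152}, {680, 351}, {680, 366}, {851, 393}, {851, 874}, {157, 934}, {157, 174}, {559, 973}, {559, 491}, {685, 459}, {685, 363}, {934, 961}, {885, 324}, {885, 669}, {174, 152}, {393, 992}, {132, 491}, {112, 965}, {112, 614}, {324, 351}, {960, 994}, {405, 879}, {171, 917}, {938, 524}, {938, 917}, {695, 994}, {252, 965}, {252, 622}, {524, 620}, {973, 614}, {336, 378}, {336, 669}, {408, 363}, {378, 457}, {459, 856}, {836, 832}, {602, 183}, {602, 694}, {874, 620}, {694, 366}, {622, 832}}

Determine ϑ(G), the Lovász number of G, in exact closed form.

Vertex 917 has 2 neighbors: 171, 938.
N(874) = {851, 620}, |N(874)| = 2.
Vertex 992 has 2 neighbors: 752, 393.
N(513) = {960, 836}, |N(513)| = 2.
2-regular, N=59; the odd cycle C_{59}.
spec(A) ≈ [2.0, 1.9887, 1.9548, 1.8988, 1.8213, 1.7231, 1.6054, 1.4695, 1.317, 1.1496, 0.9691, 0.7776, 0.5774, 0.3706, 0.1596, -0.0532, -0.2655, -0.4747, -0.6785, -0.8746, -1.0608, -1.235, -1.3953, -1.5397, -1.6666, -1.7747, -1.8627, -1.9295, -1.9745, -1.9972] (distinct, 4 d.p.).
Lovász: ϑ = −59(-2*cos(pi/59))/(2+-(-1)*2*cos(pi/59)) = 59*cos(pi/59)/(cos(pi/59) + 1).
Numerically 29.479080.
29 ≤ 59*cos(pi/59)/(cos(pi/59) + 1) ≤ 30: both strict.

59*cos(pi/59)/(cos(pi/59) + 1)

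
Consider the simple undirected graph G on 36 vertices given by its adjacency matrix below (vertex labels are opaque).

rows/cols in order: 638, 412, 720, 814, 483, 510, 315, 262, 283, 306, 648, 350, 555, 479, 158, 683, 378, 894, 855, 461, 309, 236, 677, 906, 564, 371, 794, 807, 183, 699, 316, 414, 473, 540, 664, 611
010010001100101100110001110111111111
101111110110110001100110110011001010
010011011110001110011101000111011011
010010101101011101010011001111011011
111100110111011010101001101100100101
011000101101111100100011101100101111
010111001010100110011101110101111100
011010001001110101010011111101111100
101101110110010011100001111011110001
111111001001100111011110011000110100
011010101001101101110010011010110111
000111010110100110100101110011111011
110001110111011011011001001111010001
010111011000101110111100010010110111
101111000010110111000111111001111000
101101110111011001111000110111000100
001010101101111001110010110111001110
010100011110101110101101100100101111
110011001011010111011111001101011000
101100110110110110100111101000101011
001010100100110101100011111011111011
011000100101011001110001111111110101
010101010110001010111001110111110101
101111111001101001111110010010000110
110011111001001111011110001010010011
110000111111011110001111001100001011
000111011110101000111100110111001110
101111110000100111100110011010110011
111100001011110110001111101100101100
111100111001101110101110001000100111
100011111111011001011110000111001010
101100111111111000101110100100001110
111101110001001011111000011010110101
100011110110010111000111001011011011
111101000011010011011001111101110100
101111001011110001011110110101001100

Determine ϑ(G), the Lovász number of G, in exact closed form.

8

deg(412) = 21; N(412) = {638, 720, 814, 483, 510, 315, 262, 306, 648, 555, 479, 894, 855, 236, 677, 564, 371, 183, 699, 473, 664}.
deg(894) = 21; N(894) = {412, 814, 262, 283, 306, 648, 555, 158, 683, 378, 855, 309, 236, 906, 564, 807, 316, 473, 540, 664, 611}.
Vertex 483 has 21 neighbors: 638, 412, 720, 814, 315, 262, 306, 648, 350, 479, 158, 378, 855, 309, 906, 564, 794, 807, 316, 540, 611.
deg(564) = 21; N(564) = {638, 412, 483, 510, 315, 262, 283, 350, 158, 683, 378, 894, 461, 309, 236, 677, 794, 183, 414, 664, 611}.
Every vertex has degree 21 (N=36); Kneser-type, 2-subsets of [9].
The 3 distinct eigenvalues: [21.0, 1.0, -6.0].
With N=36: ϑ(G) = 36·(-1*(-6))/(21−(-6)) = 8.
Numerically 8.0000000.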